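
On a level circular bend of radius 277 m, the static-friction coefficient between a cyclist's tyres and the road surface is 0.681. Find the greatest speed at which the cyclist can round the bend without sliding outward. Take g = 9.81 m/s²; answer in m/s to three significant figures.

43.0 m/s

On a flat curve, static friction is the only horizontal force, so it must supply the full centripetal force: μ_s m g = m v²/r.
Mass cancels: v_max = √(μ_s g r) = √(0.681 × 9.81 × 277) = √1851 = 43.02 m/s.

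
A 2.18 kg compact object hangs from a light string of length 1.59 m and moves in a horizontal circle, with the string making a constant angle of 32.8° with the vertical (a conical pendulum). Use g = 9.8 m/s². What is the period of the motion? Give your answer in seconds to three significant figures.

r = L sinθ = 0.8613 m. From T sinθ = mω²r and T cosθ = mg: tanθ = ω²r/g, so ω² = g tanθ / r = g/(L cosθ).
ω = √(g/(L cosθ)) = √(9.8/(1.59 × 0.8406)) = √7.333 = 2.708 rad/s.
Period = 2π/ω = 2.320 s.

2.32 s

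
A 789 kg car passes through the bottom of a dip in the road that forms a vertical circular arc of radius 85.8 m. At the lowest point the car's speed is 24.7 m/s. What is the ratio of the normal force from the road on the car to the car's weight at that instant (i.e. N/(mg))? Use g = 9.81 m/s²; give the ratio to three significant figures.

1.72

At the bottom, N − mg = mv²/r, so N = m(v²/r + g) and N/(mg) = v²/(rg) + 1 = (24.7)²/(85.8 × 9.81) + 1 = 0.7248 + 1 = 1.725.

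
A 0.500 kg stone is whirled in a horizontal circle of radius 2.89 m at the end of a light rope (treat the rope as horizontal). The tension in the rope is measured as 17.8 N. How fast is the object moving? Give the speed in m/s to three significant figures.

10.1 m/s

T = m v²/r ⇒ v = √(T r / m) = √(17.8 × 2.89 / 0.500) = √102.9 = 10.14 m/s.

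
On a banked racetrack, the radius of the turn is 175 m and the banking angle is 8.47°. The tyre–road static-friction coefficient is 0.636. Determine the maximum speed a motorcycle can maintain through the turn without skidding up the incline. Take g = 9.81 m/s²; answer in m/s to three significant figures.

38.6 m/s

At the maximum speed, friction acts down the slope at its limiting value f = μN. Radially (horizontal, toward centre): N sinθ + μN cosθ = mv²/r. Vertically: N cosθ − μN sinθ = mg.
Dividing: v² = r g (sinθ + μcosθ)/(cosθ − μsinθ).
sinθ + μcosθ = 0.1473 + 0.636×0.9891 = 0.7764; cosθ − μsinθ = 0.9891 − 0.636×0.1473 = 0.8954.
v² = 175 × 9.81 × 0.7764/0.8954 = 1488 m²/s², so v = 38.58 m/s.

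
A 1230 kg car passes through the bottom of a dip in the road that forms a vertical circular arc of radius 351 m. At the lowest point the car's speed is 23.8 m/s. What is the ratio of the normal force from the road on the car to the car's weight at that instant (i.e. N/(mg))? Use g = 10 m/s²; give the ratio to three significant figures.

At the bottom, N − mg = mv²/r, so N = m(v²/r + g) and N/(mg) = v²/(rg) + 1 = (23.8)²/(351 × 10.0) + 1 = 0.1614 + 1 = 1.161.

1.16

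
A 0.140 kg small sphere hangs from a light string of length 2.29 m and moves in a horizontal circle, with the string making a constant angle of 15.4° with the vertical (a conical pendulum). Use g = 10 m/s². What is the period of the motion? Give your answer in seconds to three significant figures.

r = L sinθ = 0.6081 m. From T sinθ = mω²r and T cosθ = mg: tanθ = ω²r/g, so ω² = g tanθ / r = g/(L cosθ).
ω = √(g/(L cosθ)) = √(10.0/(2.29 × 0.9641)) = √4.529 = 2.128 rad/s.
Period = 2π/ω = 2.952 s.

2.95 s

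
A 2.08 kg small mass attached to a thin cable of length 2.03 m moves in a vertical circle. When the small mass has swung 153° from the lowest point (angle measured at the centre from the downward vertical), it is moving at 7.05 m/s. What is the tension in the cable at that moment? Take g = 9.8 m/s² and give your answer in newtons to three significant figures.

32.8 N

Take the radial direction toward the centre of the circle as positive. The component of the weight along the string toward the centre is −mg cos φ (φ measured from the bottom), so Newton's second law along the string gives T − mg cos φ = m v²/r.
cos 153° = -0.8910, so T = m(v²/r + g cos φ) = 2.08 × ((7.05)²/2.03 + 9.8 × -0.8910) = 2.08 × (24.48 + (-8.732)) = 2.08 × 15.75 = 32.76 N.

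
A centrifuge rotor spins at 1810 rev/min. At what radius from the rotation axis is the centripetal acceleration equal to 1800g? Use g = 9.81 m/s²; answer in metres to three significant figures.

ω = 1810 rev/min × 2π/60 = 189.5 rad/s.
a_c = ω²r = 1800g ⇒ r = 1800 × 9.81 / (189.5)² = 17660/35930 = 0.4915 m.

0.492 m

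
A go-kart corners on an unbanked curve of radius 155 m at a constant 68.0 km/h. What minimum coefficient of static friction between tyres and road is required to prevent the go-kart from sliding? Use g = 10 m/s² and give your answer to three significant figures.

0.230

v = 68.0/3.6 = 18.89 m/s.
Friction provides the centripetal force: μ_s m g = m v²/r, so μ_s = v²/(g r) = (18.89)²/(10.0 × 155) = 356.8/1550 = 0.2302.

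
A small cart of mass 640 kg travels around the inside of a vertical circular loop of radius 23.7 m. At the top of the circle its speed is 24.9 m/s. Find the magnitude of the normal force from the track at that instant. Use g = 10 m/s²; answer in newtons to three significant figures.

At the top, both N and the weight mg point inward (toward the centre), so N + mg = mv²/r.
N = m(v²/r − g) = 640 × ((24.9)²/23.7 − 10.0) = 640 × (26.16 − 10.0) = 640 × 16.16 = 10340 N.

10300 N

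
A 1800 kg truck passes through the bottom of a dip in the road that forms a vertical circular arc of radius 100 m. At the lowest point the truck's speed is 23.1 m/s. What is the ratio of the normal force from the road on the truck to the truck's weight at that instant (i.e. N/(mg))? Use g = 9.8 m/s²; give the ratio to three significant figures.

At the bottom, N − mg = mv²/r, so N = m(v²/r + g) and N/(mg) = v²/(rg) + 1 = (23.1)²/(100 × 9.8) + 1 = 0.5445 + 1 = 1.545.

1.54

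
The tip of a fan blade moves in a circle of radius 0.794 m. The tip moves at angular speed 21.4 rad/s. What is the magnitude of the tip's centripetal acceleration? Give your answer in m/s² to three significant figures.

v = ωr = 21.4 × 0.794 = 16.99 m/s.
a_c = v²/r = (16.99)²/0.794 = 288.7/0.794 = 363.6 m/s².

364 m/s²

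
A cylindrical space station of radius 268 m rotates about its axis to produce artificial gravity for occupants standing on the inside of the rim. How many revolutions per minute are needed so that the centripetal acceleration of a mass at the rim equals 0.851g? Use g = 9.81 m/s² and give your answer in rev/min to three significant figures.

Require ω²r = 0.851g, so ω = √(0.851 × 9.81/268) = 0.1765 rad/s.
In rev/min: ω × 60/(2π) = 0.1765 × 60/(2π) = 1.685 rev/min.

1.69 rev/min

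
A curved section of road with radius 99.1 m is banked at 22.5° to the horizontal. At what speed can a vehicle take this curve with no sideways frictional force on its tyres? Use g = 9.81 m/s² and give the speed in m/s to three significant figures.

20.1 m/s

On a frictionless banked curve, N sinθ = mv²/r and N cosθ = mg, so tanθ = v²/(rg).
v = √(r g tanθ) = √(99.1 × 9.81 × tan 22.5°) = √(99.1 × 9.81 × 0.4142) = √402.7 = 20.07 m/s.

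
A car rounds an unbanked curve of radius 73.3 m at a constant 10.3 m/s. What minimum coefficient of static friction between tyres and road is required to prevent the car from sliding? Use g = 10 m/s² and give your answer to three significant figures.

0.145

Friction provides the centripetal force: μ_s m g = m v²/r, so μ_s = v²/(g r) = (10.30)²/(10.0 × 73.3) = 106.1/733.0 = 0.1447.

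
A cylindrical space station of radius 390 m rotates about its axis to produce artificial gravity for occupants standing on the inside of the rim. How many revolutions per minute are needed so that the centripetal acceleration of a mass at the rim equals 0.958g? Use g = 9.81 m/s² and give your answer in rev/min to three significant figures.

1.48 rev/min

Require ω²r = 0.958g, so ω = √(0.958 × 9.81/390) = 0.1552 rad/s.
In rev/min: ω × 60/(2π) = 0.1552 × 60/(2π) = 1.482 rev/min.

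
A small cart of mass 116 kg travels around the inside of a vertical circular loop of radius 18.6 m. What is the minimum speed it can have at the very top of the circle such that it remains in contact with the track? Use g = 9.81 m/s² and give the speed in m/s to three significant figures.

13.5 m/s

At the top, both weight mg and N point toward the centre: N + mg = mv²/r.
At minimum speed N → 0, so mg = mv_min²/r ⇒ v_min = √(g r) = √(9.81 × 18.6) = 13.51 m/s.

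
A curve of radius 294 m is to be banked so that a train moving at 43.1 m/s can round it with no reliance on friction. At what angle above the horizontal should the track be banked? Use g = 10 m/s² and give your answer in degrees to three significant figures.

For a frictionless banked turn: horizontally N sinθ = mv²/r and vertically N cosθ = mg.
Dividing: tanθ = v²/(r g) = (43.1)²/(294 × 10.0) = 1858/2940 = 0.6318.
θ = arctan(0.6318) = 32.29°.

32.3°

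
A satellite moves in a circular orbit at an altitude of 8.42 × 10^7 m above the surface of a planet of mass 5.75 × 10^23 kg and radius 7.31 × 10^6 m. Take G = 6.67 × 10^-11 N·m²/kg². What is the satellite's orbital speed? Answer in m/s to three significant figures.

Orbital radius r = R + h = 7.31 × 10^6 + 8.42 × 10^7 = 9.151 × 10^7 m.
Gravity supplies the centripetal force: G M m / r² = m v² / r, so v = √(GM/r).
v = √(6.67 × 10^-11 × 5.75 × 10^23 / 9.151 × 10^7) = √(419100) = 647.4 m/s.

647 m/s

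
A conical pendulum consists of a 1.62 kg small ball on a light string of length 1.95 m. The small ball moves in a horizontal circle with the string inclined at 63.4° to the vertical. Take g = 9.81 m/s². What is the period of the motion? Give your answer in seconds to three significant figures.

1.87 s

r = L sinθ = 1.744 m. From T sinθ = mω²r and T cosθ = mg: tanθ = ω²r/g, so ω² = g tanθ / r = g/(L cosθ).
ω = √(g/(L cosθ)) = √(9.81/(1.95 × 0.4478)) = √11.24 = 3.352 rad/s.
Period = 2π/ω = 1.874 s.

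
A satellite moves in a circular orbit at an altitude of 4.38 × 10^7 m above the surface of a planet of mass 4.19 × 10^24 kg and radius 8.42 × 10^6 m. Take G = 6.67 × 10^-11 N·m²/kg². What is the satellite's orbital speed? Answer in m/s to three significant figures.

2310 m/s

Orbital radius r = R + h = 8.42 × 10^6 + 4.38 × 10^7 = 5.222 × 10^7 m.
Gravity supplies the centripetal force: G M m / r² = m v² / r, so v = √(GM/r).
v = √(6.67 × 10^-11 × 4.19 × 10^24 / 5.222 × 10^7) = √(5.352 × 10^6) = 2313 m/s.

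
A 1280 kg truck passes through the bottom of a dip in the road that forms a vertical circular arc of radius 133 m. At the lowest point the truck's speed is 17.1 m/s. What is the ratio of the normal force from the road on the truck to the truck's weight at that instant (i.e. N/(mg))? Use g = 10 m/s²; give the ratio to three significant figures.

At the bottom, N − mg = mv²/r, so N = m(v²/r + g) and N/(mg) = v²/(rg) + 1 = (17.1)²/(133 × 10.0) + 1 = 0.2199 + 1 = 1.220.

1.22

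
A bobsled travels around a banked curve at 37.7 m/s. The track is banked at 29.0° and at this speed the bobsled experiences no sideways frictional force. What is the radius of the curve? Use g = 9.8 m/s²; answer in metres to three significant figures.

Frictionless banking: tanθ = v²/(rg), so r = v²/(g tanθ).
r = (37.7)²/(9.8 × tan 29.0°) = 1421/(9.8 × 0.5543) = 1421/5.432 = 261.6 m.

262 m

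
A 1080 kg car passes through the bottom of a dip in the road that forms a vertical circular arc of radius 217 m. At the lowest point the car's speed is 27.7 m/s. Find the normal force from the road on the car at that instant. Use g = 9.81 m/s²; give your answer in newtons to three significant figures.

14400 N

At the lowest point, N points up (toward the centre) and the weight mg points down (away from the centre), so the net inward force is N − mg = mv²/r.
N = m(v²/r + g) = 1080 × ((27.7)²/217 + 9.81) = 1080 × (3.536 + 9.81) = 1080 × 13.35 = 14410 N.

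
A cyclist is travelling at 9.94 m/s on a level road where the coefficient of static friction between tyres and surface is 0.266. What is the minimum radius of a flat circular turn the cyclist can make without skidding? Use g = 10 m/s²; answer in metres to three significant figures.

37.1 m

At the limit, μ_s m g = m v²/r, so r_min = v²/(μ_s g) = (9.94)²/(0.266 × 10.0) = 98.80/2.660 = 37.14 m.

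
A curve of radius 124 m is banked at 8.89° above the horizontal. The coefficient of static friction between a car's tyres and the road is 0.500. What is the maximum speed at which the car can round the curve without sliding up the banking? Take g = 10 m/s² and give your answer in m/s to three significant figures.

At the maximum speed, friction acts down the slope at its limiting value f = μN. Radially (horizontal, toward centre): N sinθ + μN cosθ = mv²/r. Vertically: N cosθ − μN sinθ = mg.
Dividing: v² = r g (sinθ + μcosθ)/(cosθ − μsinθ).
sinθ + μcosθ = 0.1545 + 0.500×0.9880 = 0.6485; cosθ − μsinθ = 0.9880 − 0.500×0.1545 = 0.9107.
v² = 124 × 10.0 × 0.6485/0.9107 = 883.0 m²/s², so v = 29.72 m/s.

29.7 m/s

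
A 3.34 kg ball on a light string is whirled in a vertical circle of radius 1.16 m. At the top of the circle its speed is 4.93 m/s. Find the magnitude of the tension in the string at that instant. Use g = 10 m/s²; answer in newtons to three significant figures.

At the top, both T and the weight mg point inward (toward the centre), so T + mg = mv²/r.
T = m(v²/r − g) = 3.34 × ((4.93)²/1.16 − 10.0) = 3.34 × (20.95 − 10.0) = 3.34 × 10.95 = 36.58 N.

36.6 N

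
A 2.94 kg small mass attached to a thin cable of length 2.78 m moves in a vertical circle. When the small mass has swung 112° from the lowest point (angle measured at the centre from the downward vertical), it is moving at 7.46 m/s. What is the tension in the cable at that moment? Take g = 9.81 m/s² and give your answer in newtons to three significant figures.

Take the radial direction toward the centre of the circle as positive. The component of the weight along the string toward the centre is −mg cos φ (φ measured from the bottom), so Newton's second law along the string gives T − mg cos φ = m v²/r.
cos 112° = -0.3746, so T = m(v²/r + g cos φ) = 2.94 × ((7.46)²/2.78 + 9.81 × -0.3746) = 2.94 × (20.02 + (-3.675)) = 2.94 × 16.34 = 48.05 N.

48.1 N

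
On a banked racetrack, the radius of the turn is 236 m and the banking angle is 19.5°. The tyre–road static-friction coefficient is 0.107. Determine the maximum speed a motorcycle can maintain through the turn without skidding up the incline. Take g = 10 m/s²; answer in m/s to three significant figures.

33.6 m/s

At the maximum speed, friction acts down the slope at its limiting value f = μN. Radially (horizontal, toward centre): N sinθ + μN cosθ = mv²/r. Vertically: N cosθ − μN sinθ = mg.
Dividing: v² = r g (sinθ + μcosθ)/(cosθ − μsinθ).
sinθ + μcosθ = 0.3338 + 0.107×0.9426 = 0.4347; cosθ − μsinθ = 0.9426 − 0.107×0.3338 = 0.9069.
v² = 236 × 10.0 × 0.4347/0.9069 = 1131 m²/s², so v = 33.63 m/s.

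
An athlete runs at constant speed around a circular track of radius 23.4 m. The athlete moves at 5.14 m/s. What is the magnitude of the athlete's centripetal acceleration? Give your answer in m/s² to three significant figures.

a_c = v²/r = (5.140)²/23.4 = 26.42/23.4 = 1.129 m/s².

1.13 m/s²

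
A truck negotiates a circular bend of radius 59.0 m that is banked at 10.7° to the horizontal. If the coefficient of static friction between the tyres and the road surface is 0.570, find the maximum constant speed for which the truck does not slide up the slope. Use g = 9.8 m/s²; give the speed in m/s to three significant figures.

At the maximum speed, friction acts down the slope at its limiting value f = μN. Radially (horizontal, toward centre): N sinθ + μN cosθ = mv²/r. Vertically: N cosθ − μN sinθ = mg.
Dividing: v² = r g (sinθ + μcosθ)/(cosθ − μsinθ).
sinθ + μcosθ = 0.1857 + 0.570×0.9826 = 0.7458; cosθ − μsinθ = 0.9826 − 0.570×0.1857 = 0.8768.
v² = 59.0 × 9.8 × 0.7458/0.8768 = 491.8 m²/s², so v = 22.18 m/s.

22.2 m/s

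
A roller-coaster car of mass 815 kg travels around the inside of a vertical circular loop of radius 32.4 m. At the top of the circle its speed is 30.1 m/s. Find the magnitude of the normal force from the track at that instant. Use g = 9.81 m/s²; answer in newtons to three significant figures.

14800 N

At the top, both N and the weight mg point inward (toward the centre), so N + mg = mv²/r.
N = m(v²/r − g) = 815 × ((30.1)²/32.4 − 9.81) = 815 × (27.96 − 9.81) = 815 × 18.15 = 14790 N.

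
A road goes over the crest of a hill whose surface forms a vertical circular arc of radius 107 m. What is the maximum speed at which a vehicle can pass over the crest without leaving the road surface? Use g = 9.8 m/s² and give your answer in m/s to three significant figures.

32.4 m/s

At the crest the centre of the circle is below the vehicle, so the net downward (centripetal) force is mg − N = mv²/r.
The vehicle leaves the road when N → 0, giving v_max = √(g r) = √(9.8 × 107) = 32.38 m/s.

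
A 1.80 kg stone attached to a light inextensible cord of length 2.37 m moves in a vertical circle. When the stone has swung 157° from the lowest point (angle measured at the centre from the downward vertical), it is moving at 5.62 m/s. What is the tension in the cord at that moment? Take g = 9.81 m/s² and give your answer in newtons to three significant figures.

Take the radial direction toward the centre of the circle as positive. The component of the weight along the string toward the centre is −mg cos φ (φ measured from the bottom), so Newton's second law along the string gives T − mg cos φ = m v²/r.
cos 157° = -0.9205, so T = m(v²/r + g cos φ) = 1.80 × ((5.62)²/2.37 + 9.81 × -0.9205) = 1.80 × (13.33 + (-9.030)) = 1.80 × 4.297 = 7.734 N.

7.73 N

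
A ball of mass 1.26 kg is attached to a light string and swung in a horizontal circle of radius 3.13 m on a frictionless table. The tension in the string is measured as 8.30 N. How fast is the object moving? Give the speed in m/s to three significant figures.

4.54 m/s

T = m v²/r ⇒ v = √(T r / m) = √(8.30 × 3.13 / 1.26) = √20.62 = 4.541 m/s.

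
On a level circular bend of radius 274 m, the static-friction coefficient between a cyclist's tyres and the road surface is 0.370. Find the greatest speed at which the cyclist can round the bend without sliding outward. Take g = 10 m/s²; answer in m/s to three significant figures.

31.8 m/s

On a flat curve, static friction is the only horizontal force, so it must supply the full centripetal force: μ_s m g = m v²/r.
Mass cancels: v_max = √(μ_s g r) = √(0.370 × 10.0 × 274) = √1014 = 31.84 m/s.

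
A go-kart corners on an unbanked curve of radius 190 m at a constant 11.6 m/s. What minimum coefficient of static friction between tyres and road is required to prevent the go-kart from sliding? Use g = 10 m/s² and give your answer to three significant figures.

Friction provides the centripetal force: μ_s m g = m v²/r, so μ_s = v²/(g r) = (11.60)²/(10.0 × 190) = 134.6/1900 = 0.07082.

0.0708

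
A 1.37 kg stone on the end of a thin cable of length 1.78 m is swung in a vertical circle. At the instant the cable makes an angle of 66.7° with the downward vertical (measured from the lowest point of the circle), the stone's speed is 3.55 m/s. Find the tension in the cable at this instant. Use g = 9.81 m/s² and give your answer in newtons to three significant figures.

Take the radial direction toward the centre of the circle as positive. The component of the weight along the string toward the centre is −mg cos φ (φ measured from the bottom), so Newton's second law along the string gives T − mg cos φ = m v²/r.
cos 66.7° = 0.3955, so T = m(v²/r + g cos φ) = 1.37 × ((3.55)²/1.78 + 9.81 × 0.3955) = 1.37 × (7.080 + (3.880)) = 1.37 × 10.96 = 15.02 N.

15.0 N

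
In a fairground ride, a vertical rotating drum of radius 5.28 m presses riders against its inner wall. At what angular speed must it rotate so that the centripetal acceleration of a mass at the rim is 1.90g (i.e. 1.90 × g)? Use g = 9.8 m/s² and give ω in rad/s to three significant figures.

Centripetal acceleration a_c = ω²r. Setting ω²r = 1.90g:
ω = √(1.90g / r) = √(1.90 × 9.8 / 5.28) = √3.527 = 1.878 rad/s.

1.88 rad/s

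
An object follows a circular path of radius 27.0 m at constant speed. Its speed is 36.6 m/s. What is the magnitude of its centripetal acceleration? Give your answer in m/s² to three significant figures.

a_c = v²/r = (36.60)²/27.0 = 1340/27.0 = 49.61 m/s².

49.6 m/s²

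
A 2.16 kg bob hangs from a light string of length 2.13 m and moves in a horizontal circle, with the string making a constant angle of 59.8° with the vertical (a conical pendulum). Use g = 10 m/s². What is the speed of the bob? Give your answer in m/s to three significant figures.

5.62 m/s

The radius of the circle is r = L sinθ = 2.13 × sin 59.8° = 1.841 m.
Horizontally T sinθ = mv²/r and vertically T cosθ = mg, so tanθ = v²/(rg).
v = √(r g tanθ) = √(1.841 × 10.0 × 1.718) = √31.63 = 5.624 m/s.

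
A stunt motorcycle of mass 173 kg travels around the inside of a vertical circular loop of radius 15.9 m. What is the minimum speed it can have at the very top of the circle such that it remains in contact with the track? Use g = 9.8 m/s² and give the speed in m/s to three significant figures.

At the highest point the centre is directly below, so both the weight and N act inward: N + mg = mv²/r.
At minimum speed N → 0, so mg = mv_min²/r ⇒ v_min = √(g r) = √(9.8 × 15.9) = 12.48 m/s.

12.5 m/s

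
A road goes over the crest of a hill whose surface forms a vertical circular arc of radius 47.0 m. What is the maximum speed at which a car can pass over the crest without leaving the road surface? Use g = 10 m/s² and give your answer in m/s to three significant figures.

At the crest the centre of the circle is below the car, so the net downward (centripetal) force is mg − N = mv²/r.
The car leaves the road when N → 0, giving v_max = √(g r) = √(10.0 × 47.0) = 21.68 m/s.

21.7 m/s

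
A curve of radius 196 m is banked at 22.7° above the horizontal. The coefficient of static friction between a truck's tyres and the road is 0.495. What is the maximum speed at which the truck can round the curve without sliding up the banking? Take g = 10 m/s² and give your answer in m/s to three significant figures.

47.5 m/s

At the maximum speed, friction acts down the slope at its limiting value f = μN. Radially (horizontal, toward centre): N sinθ + μN cosθ = mv²/r. Vertically: N cosθ − μN sinθ = mg.
Dividing: v² = r g (sinθ + μcosθ)/(cosθ − μsinθ).
sinθ + μcosθ = 0.3859 + 0.495×0.9225 = 0.8426; cosθ − μsinθ = 0.9225 − 0.495×0.3859 = 0.7315.
v² = 196 × 10.0 × 0.8426/0.7315 = 2258 m²/s², so v = 47.51 m/s.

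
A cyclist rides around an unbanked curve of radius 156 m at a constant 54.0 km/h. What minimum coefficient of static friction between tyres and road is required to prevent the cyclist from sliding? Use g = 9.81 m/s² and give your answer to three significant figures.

v = 54.0/3.6 = 15.00 m/s.
Friction provides the centripetal force: μ_s m g = m v²/r, so μ_s = v²/(g r) = (15.00)²/(9.81 × 156) = 225.0/1530 = 0.1470.

0.147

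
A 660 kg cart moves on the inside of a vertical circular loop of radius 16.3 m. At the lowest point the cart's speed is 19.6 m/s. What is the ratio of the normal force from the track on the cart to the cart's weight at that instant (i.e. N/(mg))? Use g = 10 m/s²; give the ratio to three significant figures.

At the bottom, N − mg = mv²/r, so N = m(v²/r + g) and N/(mg) = v²/(rg) + 1 = (19.6)²/(16.3 × 10.0) + 1 = 2.357 + 1 = 3.357.

3.36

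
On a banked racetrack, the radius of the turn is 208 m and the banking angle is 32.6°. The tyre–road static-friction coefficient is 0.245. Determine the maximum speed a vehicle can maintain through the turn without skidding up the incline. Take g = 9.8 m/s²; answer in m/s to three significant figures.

At the maximum speed, friction acts down the slope at its limiting value f = μN. Radially (horizontal, toward centre): N sinθ + μN cosθ = mv²/r. Vertically: N cosθ − μN sinθ = mg.
Dividing: v² = r g (sinθ + μcosθ)/(cosθ − μsinθ).
sinθ + μcosθ = 0.5388 + 0.245×0.8425 = 0.7452; cosθ − μsinθ = 0.8425 − 0.245×0.5388 = 0.7105.
v² = 208 × 9.8 × 0.7452/0.7105 = 2138 m²/s², so v = 46.24 m/s.

46.2 m/s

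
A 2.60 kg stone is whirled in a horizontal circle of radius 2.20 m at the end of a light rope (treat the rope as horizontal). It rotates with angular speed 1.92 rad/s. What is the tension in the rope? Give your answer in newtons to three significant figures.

21.1 N

v = ωr = 1.92 × 2.20 = 4.224 m/s.
The tension is the only horizontal force, so it supplies the full centripetal force: T = m v²/r = 2.60 × (4.224)²/2.20 = 2.60 × 17.84/2.20 = 21.09 N.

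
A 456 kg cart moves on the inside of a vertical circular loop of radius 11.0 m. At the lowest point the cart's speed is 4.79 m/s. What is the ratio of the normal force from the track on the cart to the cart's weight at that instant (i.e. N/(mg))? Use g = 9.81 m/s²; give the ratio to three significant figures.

At the bottom, N − mg = mv²/r, so N = m(v²/r + g) and N/(mg) = v²/(rg) + 1 = (4.79)²/(11.0 × 9.81) + 1 = 0.2126 + 1 = 1.213.

1.21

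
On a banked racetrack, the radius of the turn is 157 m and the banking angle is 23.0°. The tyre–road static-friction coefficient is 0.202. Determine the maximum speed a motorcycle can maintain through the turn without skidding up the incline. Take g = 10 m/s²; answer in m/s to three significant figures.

32.8 m/s

At the maximum speed, friction acts down the slope at its limiting value f = μN. Radially (horizontal, toward centre): N sinθ + μN cosθ = mv²/r. Vertically: N cosθ − μN sinθ = mg.
Dividing: v² = r g (sinθ + μcosθ)/(cosθ − μsinθ).
sinθ + μcosθ = 0.3907 + 0.202×0.9205 = 0.5767; cosθ − μsinθ = 0.9205 − 0.202×0.3907 = 0.8416.
v² = 157 × 10.0 × 0.5767/0.8416 = 1076 m²/s², so v = 32.80 m/s.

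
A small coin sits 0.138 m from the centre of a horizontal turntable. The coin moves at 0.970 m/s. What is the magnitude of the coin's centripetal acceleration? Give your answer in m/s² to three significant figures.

a_c = v²/r = (0.9700)²/0.138 = 0.9409/0.138 = 6.818 m/s².

6.82 m/s²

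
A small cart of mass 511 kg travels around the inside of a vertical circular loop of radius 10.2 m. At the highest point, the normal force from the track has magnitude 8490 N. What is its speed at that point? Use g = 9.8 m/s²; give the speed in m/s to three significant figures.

16.4 m/s

At the top, N + mg = mv²/r, so v = √(r(N/m + g)) = √(10.2 × (8490/511 + 9.8)) = √(10.2 × 26.41) = √269.4 = 16.41 m/s.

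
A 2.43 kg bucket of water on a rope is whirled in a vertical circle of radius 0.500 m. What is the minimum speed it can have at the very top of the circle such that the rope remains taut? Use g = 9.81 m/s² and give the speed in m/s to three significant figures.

At the top, both weight mg and T point toward the centre: T + mg = mv²/r.
At minimum speed T → 0, so mg = mv_min²/r ⇒ v_min = √(g r) = √(9.81 × 0.500) = 2.215 m/s.

2.21 m/s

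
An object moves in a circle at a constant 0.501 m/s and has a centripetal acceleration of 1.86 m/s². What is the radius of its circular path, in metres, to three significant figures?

0.135 m

a_c = v²/r ⇒ r = v²/a_c = (0.501)²/1.86 = 0.2510/1.86 = 0.1349 m.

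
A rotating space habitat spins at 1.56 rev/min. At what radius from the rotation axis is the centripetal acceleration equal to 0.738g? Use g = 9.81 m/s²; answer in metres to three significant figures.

ω = 1.56 rev/min × 2π/60 = 0.1634 rad/s.
a_c = ω²r = 0.738g ⇒ r = 0.738 × 9.81 / (0.1634)² = 7.240/0.02669 = 271.3 m.

271 m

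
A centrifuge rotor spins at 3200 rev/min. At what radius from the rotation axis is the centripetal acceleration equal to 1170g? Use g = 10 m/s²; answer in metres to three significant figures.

ω = 3200 rev/min × 2π/60 = 335.1 rad/s.
a_c = ω²r = 1170g ⇒ r = 1170 × 10.0 / (335.1)² = 11700/112300 = 0.1042 m.

0.104 m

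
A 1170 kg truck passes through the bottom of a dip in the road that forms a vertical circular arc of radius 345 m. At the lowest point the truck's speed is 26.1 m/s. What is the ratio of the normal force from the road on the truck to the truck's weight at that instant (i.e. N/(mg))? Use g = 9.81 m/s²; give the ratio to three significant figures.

At the bottom, N − mg = mv²/r, so N = m(v²/r + g) and N/(mg) = v²/(rg) + 1 = (26.1)²/(345 × 9.81) + 1 = 0.2013 + 1 = 1.201.

1.20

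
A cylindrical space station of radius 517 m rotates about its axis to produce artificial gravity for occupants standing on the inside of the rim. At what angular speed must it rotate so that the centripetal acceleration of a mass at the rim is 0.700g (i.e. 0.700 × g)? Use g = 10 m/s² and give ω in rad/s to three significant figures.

Centripetal acceleration a_c = ω²r. Setting ω²r = 0.700g:
ω = √(0.700g / r) = √(0.700 × 10.0 / 517) = √0.01354 = 0.1164 rad/s.

0.116 rad/s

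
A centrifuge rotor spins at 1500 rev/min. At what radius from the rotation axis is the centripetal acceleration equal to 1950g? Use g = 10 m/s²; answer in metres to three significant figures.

0.790 m

ω = 1500 rev/min × 2π/60 = 157.1 rad/s.
a_c = ω²r = 1950g ⇒ r = 1950 × 10.0 / (157.1)² = 19500/24670 = 0.7903 m.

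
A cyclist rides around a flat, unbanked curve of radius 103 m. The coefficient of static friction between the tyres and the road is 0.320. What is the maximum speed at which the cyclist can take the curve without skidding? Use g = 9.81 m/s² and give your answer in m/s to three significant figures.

18.0 m/s

On a flat curve, static friction is the only horizontal force, so it must supply the full centripetal force: μ_s m g = m v²/r.
Mass cancels: v_max = √(μ_s g r) = √(0.320 × 9.81 × 103) = √323.3 = 17.98 m/s.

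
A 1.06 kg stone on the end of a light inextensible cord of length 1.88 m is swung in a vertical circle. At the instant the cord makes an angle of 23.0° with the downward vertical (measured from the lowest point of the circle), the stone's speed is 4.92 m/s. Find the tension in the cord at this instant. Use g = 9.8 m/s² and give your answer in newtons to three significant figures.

23.2 N

Take the radial direction toward the centre of the circle as positive. The component of the weight along the string toward the centre is −mg cos φ (φ measured from the bottom), so Newton's second law along the string gives T − mg cos φ = m v²/r.
cos 23.0° = 0.9205, so T = m(v²/r + g cos φ) = 1.06 × ((4.92)²/1.88 + 9.8 × 0.9205) = 1.06 × (12.88 + (9.021)) = 1.06 × 21.90 = 23.21 N.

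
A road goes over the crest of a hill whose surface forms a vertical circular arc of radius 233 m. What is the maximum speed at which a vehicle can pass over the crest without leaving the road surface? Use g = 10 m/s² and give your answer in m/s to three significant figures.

At the crest the centre of the circle is below the vehicle, so the net downward (centripetal) force is mg − N = mv²/r.
The vehicle leaves the road when N → 0, giving v_max = √(g r) = √(10.0 × 233) = 48.27 m/s.

48.3 m/s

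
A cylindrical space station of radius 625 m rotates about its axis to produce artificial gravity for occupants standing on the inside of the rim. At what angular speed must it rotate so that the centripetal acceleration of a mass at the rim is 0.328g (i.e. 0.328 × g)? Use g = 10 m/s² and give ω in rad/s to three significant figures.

Centripetal acceleration a_c = ω²r. Setting ω²r = 0.328g:
ω = √(0.328g / r) = √(0.328 × 10.0 / 625) = √0.005248 = 0.07244 rad/s.

0.0724 rad/s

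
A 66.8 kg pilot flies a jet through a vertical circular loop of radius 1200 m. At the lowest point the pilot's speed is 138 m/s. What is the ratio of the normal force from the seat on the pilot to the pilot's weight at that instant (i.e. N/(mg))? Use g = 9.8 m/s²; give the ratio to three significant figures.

2.62

At the bottom, N − mg = mv²/r, so N = m(v²/r + g) and N/(mg) = v²/(rg) + 1 = (138)²/(1200 × 9.8) + 1 = 1.619 + 1 = 2.619.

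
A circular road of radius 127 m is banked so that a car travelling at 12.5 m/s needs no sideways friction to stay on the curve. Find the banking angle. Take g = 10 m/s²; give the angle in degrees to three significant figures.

For a frictionless banked turn: horizontally N sinθ = mv²/r and vertically N cosθ = mg.
Dividing: tanθ = v²/(r g) = (12.5)²/(127 × 10.0) = 156.2/1270 = 0.1230.
θ = arctan(0.1230) = 7.014°.

7.01°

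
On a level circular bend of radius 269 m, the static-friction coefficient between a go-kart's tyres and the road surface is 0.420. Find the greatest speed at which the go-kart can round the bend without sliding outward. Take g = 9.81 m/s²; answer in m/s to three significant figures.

Friction provides the centripetal force on a flat curve. At maximum speed it is at its limiting value: μ_s m g = m v²/r.
Mass cancels: v_max = √(μ_s g r) = √(0.420 × 9.81 × 269) = √1108 = 33.29 m/s.

33.3 m/s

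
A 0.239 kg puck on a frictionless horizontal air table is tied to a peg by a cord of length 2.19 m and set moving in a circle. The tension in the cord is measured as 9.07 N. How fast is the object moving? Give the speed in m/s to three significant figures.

9.12 m/s

T = m v²/r ⇒ v = √(T r / m) = √(9.07 × 2.19 / 0.239) = √83.11 = 9.116 m/s.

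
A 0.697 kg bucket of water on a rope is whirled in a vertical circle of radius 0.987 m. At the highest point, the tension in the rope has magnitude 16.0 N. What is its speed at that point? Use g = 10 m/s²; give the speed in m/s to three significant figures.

5.70 m/s

At the top, T + mg = mv²/r, so v = √(r(T/m + g)) = √(0.987 × (16.0/0.697 + 10.0)) = √(0.987 × 32.96) = √32.53 = 5.703 m/s.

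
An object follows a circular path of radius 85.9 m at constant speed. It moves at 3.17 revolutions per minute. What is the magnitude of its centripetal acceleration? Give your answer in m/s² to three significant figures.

9.47 m/s²

ω = 3.17 rev/min × 2π/60 = 0.3320 rad/s, so v = ωr = 0.3320 × 85.9 = 28.52 m/s.
a_c = v²/r = (28.52)²/85.9 = 813.1/85.9 = 9.466 m/s².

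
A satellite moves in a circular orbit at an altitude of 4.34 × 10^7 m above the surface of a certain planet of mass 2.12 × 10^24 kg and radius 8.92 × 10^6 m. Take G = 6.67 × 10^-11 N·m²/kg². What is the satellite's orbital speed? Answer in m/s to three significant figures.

Orbital radius r = R + h = 8.92 × 10^6 + 4.34 × 10^7 = 5.232 × 10^7 m.
Gravity supplies the centripetal force: G M m / r² = m v² / r, so v = √(GM/r).
v = √(6.67 × 10^-11 × 2.12 × 10^24 / 5.232 × 10^7) = √(2.703 × 10^6) = 1644 m/s.

1640 m/s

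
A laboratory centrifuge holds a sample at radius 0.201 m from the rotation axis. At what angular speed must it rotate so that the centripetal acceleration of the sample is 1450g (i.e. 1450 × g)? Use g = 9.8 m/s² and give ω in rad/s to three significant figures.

Centripetal acceleration a_c = ω²r. Setting ω²r = 1450g:
ω = √(1450g / r) = √(1450 × 9.8 / 0.201) = √70700 = 265.9 rad/s.

266 rad/s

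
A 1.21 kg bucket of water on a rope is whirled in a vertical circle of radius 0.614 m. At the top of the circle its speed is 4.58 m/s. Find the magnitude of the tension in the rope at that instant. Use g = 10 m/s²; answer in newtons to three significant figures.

29.2 N

At the top, both T and the weight mg point inward (toward the centre), so T + mg = mv²/r.
T = m(v²/r − g) = 1.21 × ((4.58)²/0.614 − 10.0) = 1.21 × (34.16 − 10.0) = 1.21 × 24.16 = 29.24 N.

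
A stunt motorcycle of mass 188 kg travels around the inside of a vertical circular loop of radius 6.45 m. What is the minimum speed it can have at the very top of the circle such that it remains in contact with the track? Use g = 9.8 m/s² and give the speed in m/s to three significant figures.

At the highest point the centre is directly below, so both the weight and N act inward: N + mg = mv²/r.
At minimum speed N → 0, so mg = mv_min²/r ⇒ v_min = √(g r) = √(9.8 × 6.45) = 7.950 m/s.

7.95 m/s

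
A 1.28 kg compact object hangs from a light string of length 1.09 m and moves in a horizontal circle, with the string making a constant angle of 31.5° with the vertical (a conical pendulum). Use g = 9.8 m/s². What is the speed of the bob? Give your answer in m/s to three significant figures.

The radius of the circle is r = L sinθ = 1.09 × sin 31.5° = 0.5695 m.
Horizontally T sinθ = mv²/r and vertically T cosθ = mg, so tanθ = v²/(rg).
v = √(r g tanθ) = √(0.5695 × 9.8 × 0.6128) = √3.420 = 1.849 m/s.

1.85 m/s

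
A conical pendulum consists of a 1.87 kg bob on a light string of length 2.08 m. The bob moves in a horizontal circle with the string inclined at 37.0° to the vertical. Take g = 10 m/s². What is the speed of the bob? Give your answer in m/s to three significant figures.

3.07 m/s

The radius of the circle is r = L sinθ = 2.08 × sin 37.0° = 1.252 m.
Horizontally T sinθ = mv²/r and vertically T cosθ = mg, so tanθ = v²/(rg).
v = √(r g tanθ) = √(1.252 × 10.0 × 0.7536) = √9.433 = 3.071 m/s.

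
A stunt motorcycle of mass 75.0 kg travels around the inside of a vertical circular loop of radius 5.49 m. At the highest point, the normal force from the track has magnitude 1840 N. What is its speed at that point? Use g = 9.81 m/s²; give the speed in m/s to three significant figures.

13.7 m/s

At the top, N + mg = mv²/r, so v = √(r(N/m + g)) = √(5.49 × (1840/75.0 + 9.81)) = √(5.49 × 34.34) = √188.5 = 13.73 m/s.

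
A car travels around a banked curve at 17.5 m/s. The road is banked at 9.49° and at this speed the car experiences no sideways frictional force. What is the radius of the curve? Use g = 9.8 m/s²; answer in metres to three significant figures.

187 m

Frictionless banking: tanθ = v²/(rg), so r = v²/(g tanθ).
r = (17.5)²/(9.8 × tan 9.49°) = 306.2/(9.8 × 0.1672) = 306.2/1.638 = 186.9 m.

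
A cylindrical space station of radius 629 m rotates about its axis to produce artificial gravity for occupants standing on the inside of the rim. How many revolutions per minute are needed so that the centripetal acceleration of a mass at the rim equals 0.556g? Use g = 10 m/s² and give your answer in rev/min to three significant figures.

Require ω²r = 0.556g, so ω = √(0.556 × 10.0/629) = 0.09402 rad/s.
In rev/min: ω × 60/(2π) = 0.09402 × 60/(2π) = 0.8978 rev/min.

0.898 rev/min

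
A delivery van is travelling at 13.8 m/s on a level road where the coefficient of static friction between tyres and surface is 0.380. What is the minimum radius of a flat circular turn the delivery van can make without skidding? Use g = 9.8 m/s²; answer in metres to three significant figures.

51.1 m

At the limit, μ_s m g = m v²/r, so r_min = v²/(μ_s g) = (13.8)²/(0.380 × 9.8) = 190.4/3.724 = 51.14 m.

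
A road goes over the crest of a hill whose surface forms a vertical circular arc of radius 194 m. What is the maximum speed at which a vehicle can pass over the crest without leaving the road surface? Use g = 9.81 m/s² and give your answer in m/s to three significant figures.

At the crest the centre of the circle is below the vehicle, so the net downward (centripetal) force is mg − N = mv²/r.
The vehicle leaves the road when N → 0, giving v_max = √(g r) = √(9.81 × 194) = 43.62 m/s.

43.6 m/s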